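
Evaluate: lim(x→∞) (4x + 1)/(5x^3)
This is an ∞/∞ indeterminate form.

Apply L'Hôpital's rule: differentiate numerator and denominator separately.
  f(x) = 4·x + 1   ⇒   f'(x) = 4
  g(x) = 5·x^3   ⇒   g'(x) = 15·x^2
  lim(x→∞) f'(x)/g'(x) = lim(x→∞) (4)/(15·x^2)
  = 0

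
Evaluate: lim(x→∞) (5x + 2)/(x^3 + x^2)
This is an ∞/∞ indeterminate form.

Apply L'Hôpital's rule: differentiate numerator and denominator separately.
  f(x) = 5·x + 2   ⇒   f'(x) = 5
  g(x) = x^3 + x^2   ⇒   g'(x) = 3·x^2 + 2·x
  lim(x→∞) f'(x)/g'(x) = lim(x→∞) (5)/(3·x^2 + 2·x)
  = 0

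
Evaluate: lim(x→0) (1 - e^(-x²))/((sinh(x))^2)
This is a 0/0 indeterminate form.

Apply L'Hôpital's rule: differentiate numerator and denominator separately.
  f(x) = 1 - e^(-x^2)   ⇒   f'(x) = 2·x·e^(-x^2)
  g(x) = sinh(x)^2   ⇒   g'(x) = 2·sinh(x)·cosh(x)
  lim(x→0) f'(x)/g'(x) = lim(x→0) (2·x·e^(-x^2))/(2·sinh(x)·cosh(x))
  = 1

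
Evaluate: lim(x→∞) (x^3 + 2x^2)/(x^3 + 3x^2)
This is an ∞/∞ indeterminate form.

Apply L'Hôpital's rule: differentiate numerator and denominator separately.
  f(x) = x^3 + 2·x^2   ⇒   f'(x) = 3·x^2 + 4·x
  g(x) = x^3 + 3·x^2   ⇒   g'(x) = 3·x^2 + 6·x
  lim(x→∞) f'(x)/g'(x) = lim(x→∞) (3·x^2 + 4·x)/(3·x^2 + 6·x)
  = 1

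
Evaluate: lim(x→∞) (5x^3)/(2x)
This is an ∞/∞ indeterminate form.

Apply L'Hôpital's rule: differentiate numerator and denominator separately.
  f(x) = 5·x^3   ⇒   f'(x) = 15·x^2
  g(x) = 2·x   ⇒   g'(x) = 2
  lim(x→∞) f'(x)/g'(x) = lim(x→∞) (15·x^2)/(2)
  = ∞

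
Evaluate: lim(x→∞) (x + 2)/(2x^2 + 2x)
This is an ∞/∞ indeterminate form.

Apply L'Hôpital's rule: differentiate numerator and denominator separately.
  f(x) = x + 2   ⇒   f'(x) = 1
  g(x) = 2·x^2 + 2·x   ⇒   g'(x) = 4·x + 2
  lim(x→∞) f'(x)/g'(x) = lim(x→∞) (1)/(4·x + 2)
  = 0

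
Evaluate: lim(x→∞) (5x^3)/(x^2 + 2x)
This is an ∞/∞ indeterminate form.

Apply L'Hôpital's rule: differentiate numerator and denominator separately.
  f(x) = 5·x^3   ⇒   f'(x) = 15·x^2
  g(x) = x^2 + 2·x   ⇒   g'(x) = 2·x + 2
  lim(x→∞) f'(x)/g'(x) = lim(x→∞) (15·x^2)/(2·x + 2)
  = ∞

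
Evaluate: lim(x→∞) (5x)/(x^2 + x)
This is an ∞/∞ indeterminate form.

Apply L'Hôpital's rule: differentiate numerator and denominator separately.
  f(x) = 5·x   ⇒   f'(x) = 5
  g(x) = x^2 + x   ⇒   g'(x) = 2·x + 1
  lim(x→∞) f'(x)/g'(x) = lim(x→∞) (5)/(2·x + 1)
  = 0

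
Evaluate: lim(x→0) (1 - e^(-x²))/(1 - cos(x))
This is a 0/0 indeterminate form.

Apply L'Hôpital's rule: differentiate numerator and denominator separately.
  f(x) = 1 - e^(-x^2)   ⇒   f'(x) = 2·x·e^(-x^2)
  g(x) = 1 - cos(x)   ⇒   g'(x) = sin(x)
  lim(x→0) f'(x)/g'(x) = lim(x→0) (2·x·e^(-x^2))/(sin(x))
  = 2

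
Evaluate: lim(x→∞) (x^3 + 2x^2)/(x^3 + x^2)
This is an ∞/∞ indeterminate form.

Apply L'Hôpital's rule: differentiate numerator and denominator separately.
  f(x) = x^3 + 2·x^2   ⇒   f'(x) = 3·x^2 + 4·x
  g(x) = x^3 + x^2   ⇒   g'(x) = 3·x^2 + 2·x
  lim(x→∞) f'(x)/g'(x) = lim(x→∞) (3·x^2 + 4·x)/(3·x^2 + 2·x)
  = 1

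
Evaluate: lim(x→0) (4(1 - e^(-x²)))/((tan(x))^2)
This is a 0/0 indeterminate form.

Apply L'Hôpital's rule: differentiate numerator and denominator separately.
  f(x) = 4 - 4·e^(-x^2)   ⇒   f'(x) = 8·x·e^(-x^2)
  g(x) = tan(x)^2   ⇒   g'(x) = (2·tan(x)^2 + 2)·tan(x)
  lim(x→0) f'(x)/g'(x) = lim(x→0) (8·x·e^(-x^2))/((2·tan(x)^2 + 2)·tan(x))
  = 4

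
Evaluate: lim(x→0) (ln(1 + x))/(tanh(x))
This is a 0/0 indeterminate form.

Apply L'Hôpital's rule: differentiate numerator and denominator separately.
  f(x) = ln(x + 1)   ⇒   f'(x) = 1/(x + 1)
  g(x) = tanh(x)   ⇒   g'(x) = 1 - tanh(x)^2
  lim(x→0) f'(x)/g'(x) = lim(x→0) (1/(x + 1))/(1 - tanh(x)^2)
  = 1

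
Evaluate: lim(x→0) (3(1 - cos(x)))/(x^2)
This is a 0/0 indeterminate form.

Apply L'Hôpital's rule: differentiate numerator and denominator separately.
  f(x) = 3 - 3·cos(x)   ⇒   f'(x) = 3·sin(x)
  g(x) = x^2   ⇒   g'(x) = 2·x
  lim(x→0) f'(x)/g'(x) = lim(x→0) (3·sin(x))/(2·x)
  = 3/2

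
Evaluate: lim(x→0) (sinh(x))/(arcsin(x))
This is a 0/0 indeterminate form.

Apply L'Hôpital's rule: differentiate numerator and denominator separately.
  f(x) = sinh(x)   ⇒   f'(x) = cosh(x)
  g(x) = asin(x)   ⇒   g'(x) = 1/sqrt(1 - x^2)
  lim(x→0) f'(x)/g'(x) = lim(x→0) (cosh(x))/(1/sqrt(1 - x^2))
  = 1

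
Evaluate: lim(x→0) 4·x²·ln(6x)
This is a 0·∞ indeterminate form.

Rewrite 0·∞ as a quotient (0/0 or ∞/∞ form), then apply L'Hôpital's rule:
  lim(x→0) 4·x²·ln(6x) = 0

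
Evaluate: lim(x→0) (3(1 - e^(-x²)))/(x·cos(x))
This is a 0/0 indeterminate form.

Apply L'Hôpital's rule: differentiate numerator and denominator separately.
  f(x) = 3 - 3·e^(-x^2)   ⇒   f'(x) = 6·x·e^(-x^2)
  g(x) = x·cos(x)   ⇒   g'(x) = -x·sin(x) + cos(x)
  lim(x→0) f'(x)/g'(x) = lim(x→0) (6·x·e^(-x^2))/(-x·sin(x) + cos(x))
  = 0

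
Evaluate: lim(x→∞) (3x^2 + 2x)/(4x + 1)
This is an ∞/∞ indeterminate form.

Apply L'Hôpital's rule: differentiate numerator and denominator separately.
  f(x) = 3·x^2 + 2·x   ⇒   f'(x) = 6·x + 2
  g(x) = 4·x + 1   ⇒   g'(x) = 4
  lim(x→∞) f'(x)/g'(x) = lim(x→∞) (6·x + 2)/(4)
  = ∞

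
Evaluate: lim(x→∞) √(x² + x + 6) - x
This is an ∞-∞ indeterminate form.

Combine fractions or rationalize to convert ∞-∞ to 0/0 form:
  lim(x→∞) √(x² + x + 6) - x = 1/2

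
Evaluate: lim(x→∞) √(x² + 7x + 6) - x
This is an ∞-∞ indeterminate form.

Combine fractions or rationalize to convert ∞-∞ to 0/0 form:
  lim(x→∞) √(x² + 7x + 6) - x = 7/2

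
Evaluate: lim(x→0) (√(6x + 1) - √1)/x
This is a standard limit.

Factor or rationalize the expression:
  lim(x→0) (√(6x + 1) - √1)/x = 3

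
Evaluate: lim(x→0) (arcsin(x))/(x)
This is a 0/0 indeterminate form.

Apply L'Hôpital's rule: differentiate numerator and denominator separately.
  f(x) = asin(x)   ⇒   f'(x) = 1/sqrt(1 - x^2)
  g(x) = x   ⇒   g'(x) = 1
  lim(x→0) f'(x)/g'(x) = lim(x→0) (1/sqrt(1 - x^2))/(1)
  = 1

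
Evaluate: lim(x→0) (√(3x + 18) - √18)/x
This is a standard limit.

Factor or rationalize the expression:
  lim(x→0) (√(3x + 18) - √18)/x = sqrt(2)/4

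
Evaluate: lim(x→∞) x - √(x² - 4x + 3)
This is an ∞-∞ indeterminate form.

Combine fractions or rationalize to convert ∞-∞ to 0/0 form:
  lim(x→∞) x - √(x² - 4x + 3) = 2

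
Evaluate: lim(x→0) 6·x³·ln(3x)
This is a 0·∞ indeterminate form.

Rewrite 0·∞ as a quotient (0/0 or ∞/∞ form), then apply L'Hôpital's rule:
  lim(x→0) 6·x³·ln(3x) = 0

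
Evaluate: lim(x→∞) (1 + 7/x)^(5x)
This is an exponential indeterminate form.

For exponential indeterminate forms, take the natural log:
  Let L = lim(x→∞) (1 + 7/x)^(5x)
  Then ln(L) = lim(x→∞) [exponent × ln(base)]
  Evaluate using L'Hôpital or standard limits, then exponentiate.
  L = e^(35)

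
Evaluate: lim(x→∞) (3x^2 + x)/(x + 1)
This is an ∞/∞ indeterminate form.

Apply L'Hôpital's rule: differentiate numerator and denominator separately.
  f(x) = 3·x^2 + x   ⇒   f'(x) = 6·x + 1
  g(x) = x + 1   ⇒   g'(x) = 1
  lim(x→∞) f'(x)/g'(x) = lim(x→∞) (6·x + 1)/(1)
  = ∞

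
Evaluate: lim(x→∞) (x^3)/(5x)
This is an ∞/∞ indeterminate form.

Apply L'Hôpital's rule: differentiate numerator and denominator separately.
  f(x) = x^3   ⇒   f'(x) = 3·x^2
  g(x) = 5·x   ⇒   g'(x) = 5
  lim(x→∞) f'(x)/g'(x) = lim(x→∞) (3·x^2)/(5)
  = ∞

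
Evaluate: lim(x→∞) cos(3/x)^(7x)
This is an exponential indeterminate form.

For exponential indeterminate forms, take the natural log:
  Let L = lim(x→∞) cos(3/x)^(7x)
  Then ln(L) = lim(x→∞) [exponent × ln(base)]
  Evaluate using L'Hôpital or standard limits, then exponentiate.
  L = 1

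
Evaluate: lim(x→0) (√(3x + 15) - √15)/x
This is a standard limit.

Factor or rationalize the expression:
  lim(x→0) (√(3x + 15) - √15)/x = sqrt(15)/10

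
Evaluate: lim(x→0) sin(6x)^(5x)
This is an exponential indeterminate form.

For exponential indeterminate forms, take the natural log:
  Let L = lim(x→0) sin(6x)^(5x)
  Then ln(L) = lim(x→0) [exponent × ln(base)]
  Evaluate using L'Hôpital or standard limits, then exponentiate.
  L = 1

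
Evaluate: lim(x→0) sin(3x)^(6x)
This is an exponential indeterminate form.

For exponential indeterminate forms, take the natural log:
  Let L = lim(x→0) sin(3x)^(6x)
  Then ln(L) = lim(x→0) [exponent × ln(base)]
  Evaluate using L'Hôpital or standard limits, then exponentiate.
  L = 1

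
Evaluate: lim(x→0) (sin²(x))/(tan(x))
This is a 0/0 indeterminate form.

Apply L'Hôpital's rule: differentiate numerator and denominator separately.
  f(x) = sin(x)^2   ⇒   f'(x) = 2·sin(x)·cos(x)
  g(x) = tan(x)   ⇒   g'(x) = tan(x)^2 + 1
  lim(x→0) f'(x)/g'(x) = lim(x→0) (2·sin(x)·cos(x))/(tan(x)^2 + 1)
  = 0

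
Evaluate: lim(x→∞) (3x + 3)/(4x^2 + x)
This is an ∞/∞ indeterminate form.

Apply L'Hôpital's rule: differentiate numerator and denominator separately.
  f(x) = 3·x + 3   ⇒   f'(x) = 3
  g(x) = 4·x^2 + x   ⇒   g'(x) = 8·x + 1
  lim(x→∞) f'(x)/g'(x) = lim(x→∞) (3)/(8·x + 1)
  = 0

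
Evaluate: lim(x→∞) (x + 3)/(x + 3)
This is an ∞/∞ indeterminate form.

Apply L'Hôpital's rule: differentiate numerator and denominator separately.
  f(x) = x + 3   ⇒   f'(x) = 1
  g(x) = x + 3   ⇒   g'(x) = 1
  lim(x→∞) f'(x)/g'(x) = lim(x→∞) (1)/(1)
  = 1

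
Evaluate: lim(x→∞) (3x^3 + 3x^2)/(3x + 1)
This is an ∞/∞ indeterminate form.

Apply L'Hôpital's rule: differentiate numerator and denominator separately.
  f(x) = 3·x^3 + 3·x^2   ⇒   f'(x) = 9·x^2 + 6·x
  g(x) = 3·x + 1   ⇒   g'(x) = 3
  lim(x→∞) f'(x)/g'(x) = lim(x→∞) (9·x^2 + 6·x)/(3)
  = ∞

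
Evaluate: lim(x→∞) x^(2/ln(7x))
This is an exponential indeterminate form.

For exponential indeterminate forms, take the natural log:
  Let L = lim(x→∞) x^(2/ln(7x))
  Then ln(L) = lim(x→∞) [exponent × ln(base)]
  Evaluate using L'Hôpital or standard limits, then exponentiate.
  L = e²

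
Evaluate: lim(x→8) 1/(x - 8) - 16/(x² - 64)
This is an ∞-∞ indeterminate form.

Combine fractions or rationalize to convert ∞-∞ to 0/0 form:
  lim(x→8) 1/(x - 8) - 16/(x² - 64) = 1/16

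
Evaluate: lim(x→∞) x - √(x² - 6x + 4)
This is an ∞-∞ indeterminate form.

Combine fractions or rationalize to convert ∞-∞ to 0/0 form:
  lim(x→∞) x - √(x² - 6x + 4) = 3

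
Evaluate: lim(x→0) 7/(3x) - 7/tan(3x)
This is an ∞-∞ indeterminate form.

Combine fractions or rationalize to convert ∞-∞ to 0/0 form:
  lim(x→0) 7/(3x) - 7/tan(3x) = 0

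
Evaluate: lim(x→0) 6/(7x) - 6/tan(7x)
This is an ∞-∞ indeterminate form.

Combine fractions or rationalize to convert ∞-∞ to 0/0 form:
  lim(x→0) 6/(7x) - 6/tan(7x) = 0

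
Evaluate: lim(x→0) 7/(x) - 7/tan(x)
This is an ∞-∞ indeterminate form.

Combine fractions or rationalize to convert ∞-∞ to 0/0 form:
  lim(x→0) 7/(x) - 7/tan(x) = 0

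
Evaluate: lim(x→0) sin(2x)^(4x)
This is an exponential indeterminate form.

For exponential indeterminate forms, take the natural log:
  Let L = lim(x→0) sin(2x)^(4x)
  Then ln(L) = lim(x→0) [exponent × ln(base)]
  Evaluate using L'Hôpital or standard limits, then exponentiate.
  L = 1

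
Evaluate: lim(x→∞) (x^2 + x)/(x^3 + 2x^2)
This is an ∞/∞ indeterminate form.

Apply L'Hôpital's rule: differentiate numerator and denominator separately.
  f(x) = x^2 + x   ⇒   f'(x) = 2·x + 1
  g(x) = x^3 + 2·x^2   ⇒   g'(x) = 3·x^2 + 4·x
  lim(x→∞) f'(x)/g'(x) = lim(x→∞) (2·x + 1)/(3·x^2 + 4·x)
  = 0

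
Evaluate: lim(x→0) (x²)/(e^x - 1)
This is a 0/0 indeterminate form.

Apply L'Hôpital's rule: differentiate numerator and denominator separately.
  f(x) = x^2   ⇒   f'(x) = 2·x
  g(x) = e^(x) - 1   ⇒   g'(x) = e^(x)
  lim(x→0) f'(x)/g'(x) = lim(x→0) (2·x)/(e^(x))
  = 0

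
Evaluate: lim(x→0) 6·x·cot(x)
This is a 0·∞ indeterminate form.

Rewrite 0·∞ as a quotient (0/0 or ∞/∞ form), then apply L'Hôpital's rule:
  lim(x→0) 6·x·cot(x) = 6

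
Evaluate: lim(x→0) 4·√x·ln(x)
This is a 0·∞ indeterminate form.

Rewrite 0·∞ as a quotient (0/0 or ∞/∞ form), then apply L'Hôpital's rule:
  lim(x→0) 4·√x·ln(x) = 0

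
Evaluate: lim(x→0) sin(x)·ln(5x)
This is a 0·∞ indeterminate form.

Rewrite 0·∞ as a quotient (0/0 or ∞/∞ form), then apply L'Hôpital's rule:
  lim(x→0) sin(x)·ln(5x) = 0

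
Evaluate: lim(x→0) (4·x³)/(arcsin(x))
This is a 0/0 indeterminate form.

Apply L'Hôpital's rule: differentiate numerator and denominator separately.
  f(x) = 4·x^3   ⇒   f'(x) = 12·x^2
  g(x) = asin(x)   ⇒   g'(x) = 1/sqrt(1 - x^2)
  lim(x→0) f'(x)/g'(x) = lim(x→0) (12·x^2)/(1/sqrt(1 - x^2))
  = 0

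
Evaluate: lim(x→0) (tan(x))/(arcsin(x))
This is a 0/0 indeterminate form.

Apply L'Hôpital's rule: differentiate numerator and denominator separately.
  f(x) = tan(x)   ⇒   f'(x) = tan(x)^2 + 1
  g(x) = asin(x)   ⇒   g'(x) = 1/sqrt(1 - x^2)
  lim(x→0) f'(x)/g'(x) = lim(x→0) (tan(x)^2 + 1)/(1/sqrt(1 - x^2))
  = 1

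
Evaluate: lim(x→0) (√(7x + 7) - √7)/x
This is a standard limit.

Factor or rationalize the expression:
  lim(x→0) (√(7x + 7) - √7)/x = sqrt(7)/2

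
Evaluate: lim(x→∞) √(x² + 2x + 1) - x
This is an ∞-∞ indeterminate form.

Combine fractions or rationalize to convert ∞-∞ to 0/0 form:
  lim(x→∞) √(x² + 2x + 1) - x = 1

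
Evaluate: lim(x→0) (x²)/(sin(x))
This is a 0/0 indeterminate form.

Apply L'Hôpital's rule: differentiate numerator and denominator separately.
  f(x) = x^2   ⇒   f'(x) = 2·x
  g(x) = sin(x)   ⇒   g'(x) = cos(x)
  lim(x→0) f'(x)/g'(x) = lim(x→0) (2·x)/(cos(x))
  = 0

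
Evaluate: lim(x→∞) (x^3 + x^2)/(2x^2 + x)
This is an ∞/∞ indeterminate form.

Apply L'Hôpital's rule: differentiate numerator and denominator separately.
  f(x) = x^3 + x^2   ⇒   f'(x) = 3·x^2 + 2·x
  g(x) = 2·x^2 + x   ⇒   g'(x) = 4·x + 1
  lim(x→∞) f'(x)/g'(x) = lim(x→∞) (3·x^2 + 2·x)/(4·x + 1)
  = ∞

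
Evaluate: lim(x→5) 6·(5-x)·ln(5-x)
This is a 0·∞ indeterminate form.

Rewrite 0·∞ as a quotient (0/0 or ∞/∞ form), then apply L'Hôpital's rule:
  lim(x→5) 6·(5-x)·ln(5-x) = 0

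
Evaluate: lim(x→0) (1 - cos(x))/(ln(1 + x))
This is a 0/0 indeterminate form.

Apply L'Hôpital's rule: differentiate numerator and denominator separately.
  f(x) = 1 - cos(x)   ⇒   f'(x) = sin(x)
  g(x) = ln(x + 1)   ⇒   g'(x) = 1/(x + 1)
  lim(x→0) f'(x)/g'(x) = lim(x→0) (sin(x))/(1/(x + 1))
  = 0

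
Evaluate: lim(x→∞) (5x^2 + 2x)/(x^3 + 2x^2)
This is an ∞/∞ indeterminate form.

Apply L'Hôpital's rule: differentiate numerator and denominator separately.
  f(x) = 5·x^2 + 2·x   ⇒   f'(x) = 10·x + 2
  g(x) = x^3 + 2·x^2   ⇒   g'(x) = 3·x^2 + 4·x
  lim(x→∞) f'(x)/g'(x) = lim(x→∞) (10·x + 2)/(3·x^2 + 4·x)
  = 0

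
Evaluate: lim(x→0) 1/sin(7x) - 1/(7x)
This is an ∞-∞ indeterminate form.

Combine fractions or rationalize to convert ∞-∞ to 0/0 form:
  lim(x→0) 1/sin(7x) - 1/(7x) = 0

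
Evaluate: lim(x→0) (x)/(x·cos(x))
This is a 0/0 indeterminate form.

Apply L'Hôpital's rule: differentiate numerator and denominator separately.
  f(x) = x   ⇒   f'(x) = 1
  g(x) = x·cos(x)   ⇒   g'(x) = -x·sin(x) + cos(x)
  lim(x→0) f'(x)/g'(x) = lim(x→0) (1)/(-x·sin(x) + cos(x))
  = 1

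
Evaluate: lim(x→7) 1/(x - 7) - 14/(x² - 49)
This is an ∞-∞ indeterminate form.

Combine fractions or rationalize to convert ∞-∞ to 0/0 form:
  lim(x→7) 1/(x - 7) - 14/(x² - 49) = 1/14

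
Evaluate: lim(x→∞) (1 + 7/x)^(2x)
This is an exponential indeterminate form.

For exponential indeterminate forms, take the natural log:
  Let L = lim(x→∞) (1 + 7/x)^(2x)
  Then ln(L) = lim(x→∞) [exponent × ln(base)]
  Evaluate using L'Hôpital or standard limits, then exponentiate.
  L = e^(14)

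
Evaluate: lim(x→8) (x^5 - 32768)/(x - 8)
This is a standard limit.

Factor or rationalize the expression:
  lim(x→8) (x^5 - 32768)/(x - 8) = 20480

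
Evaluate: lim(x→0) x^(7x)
This is an exponential indeterminate form.

For exponential indeterminate forms, take the natural log:
  Let L = lim(x→0) x^(7x)
  Then ln(L) = lim(x→0) [exponent × ln(base)]
  Evaluate using L'Hôpital or standard limits, then exponentiate.
  L = 1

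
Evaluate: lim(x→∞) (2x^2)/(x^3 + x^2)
This is an ∞/∞ indeterminate form.

Apply L'Hôpital's rule: differentiate numerator and denominator separately.
  f(x) = 2·x^2   ⇒   f'(x) = 4·x
  g(x) = x^3 + x^2   ⇒   g'(x) = 3·x^2 + 2·x
  lim(x→∞) f'(x)/g'(x) = lim(x→∞) (4·x)/(3·x^2 + 2·x)
  = 0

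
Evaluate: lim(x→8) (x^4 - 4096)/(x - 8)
This is a standard limit.

Factor or rationalize the expression:
  lim(x→8) (x^4 - 4096)/(x - 8) = 2048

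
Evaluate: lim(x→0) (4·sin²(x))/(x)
This is a 0/0 indeterminate form.

Apply L'Hôpital's rule: differentiate numerator and denominator separately.
  f(x) = 4·sin(x)^2   ⇒   f'(x) = 8·sin(x)·cos(x)
  g(x) = x   ⇒   g'(x) = 1
  lim(x→0) f'(x)/g'(x) = lim(x→0) (8·sin(x)·cos(x))/(1)
  = 0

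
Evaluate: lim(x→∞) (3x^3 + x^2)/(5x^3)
This is an ∞/∞ indeterminate form.

Apply L'Hôpital's rule: differentiate numerator and denominator separately.
  f(x) = 3·x^3 + x^2   ⇒   f'(x) = 9·x^2 + 2·x
  g(x) = 5·x^3   ⇒   g'(x) = 15·x^2
  lim(x→∞) f'(x)/g'(x) = lim(x→∞) (9·x^2 + 2·x)/(15·x^2)
  = 3/5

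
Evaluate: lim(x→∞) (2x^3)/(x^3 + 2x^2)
This is an ∞/∞ indeterminate form.

Apply L'Hôpital's rule: differentiate numerator and denominator separately.
  f(x) = 2·x^3   ⇒   f'(x) = 6·x^2
  g(x) = x^3 + 2·x^2   ⇒   g'(x) = 3·x^2 + 4·x
  lim(x→∞) f'(x)/g'(x) = lim(x→∞) (6·x^2)/(3·x^2 + 4·x)
  = 2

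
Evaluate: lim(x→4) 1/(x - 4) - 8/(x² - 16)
This is an ∞-∞ indeterminate form.

Combine fractions or rationalize to convert ∞-∞ to 0/0 form:
  lim(x→4) 1/(x - 4) - 8/(x² - 16) = 1/8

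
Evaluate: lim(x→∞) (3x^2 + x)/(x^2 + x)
This is an ∞/∞ indeterminate form.

Apply L'Hôpital's rule: differentiate numerator and denominator separately.
  f(x) = 3·x^2 + x   ⇒   f'(x) = 6·x + 1
  g(x) = x^2 + x   ⇒   g'(x) = 2·x + 1
  lim(x→∞) f'(x)/g'(x) = lim(x→∞) (6·x + 1)/(2·x + 1)
  = 3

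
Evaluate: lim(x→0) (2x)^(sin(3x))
This is an exponential indeterminate form.

For exponential indeterminate forms, take the natural log:
  Let L = lim(x→0) (2x)^(sin(3x))
  Then ln(L) = lim(x→0) [exponent × ln(base)]
  Evaluate using L'Hôpital or standard limits, then exponentiate.
  L = 1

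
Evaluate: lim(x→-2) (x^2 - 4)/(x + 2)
This is a standard limit.

Factor or rationalize the expression:
  lim(x→-2) (x^2 - 4)/(x + 2) = -4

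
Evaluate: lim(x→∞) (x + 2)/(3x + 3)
This is an ∞/∞ indeterminate form.

Apply L'Hôpital's rule: differentiate numerator and denominator separately.
  f(x) = x + 2   ⇒   f'(x) = 1
  g(x) = 3·x + 3   ⇒   g'(x) = 3
  lim(x→∞) f'(x)/g'(x) = lim(x→∞) (1)/(3)
  = 1/3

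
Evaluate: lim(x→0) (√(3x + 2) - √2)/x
This is a standard limit.

Factor or rationalize the expression:
  lim(x→0) (√(3x + 2) - √2)/x = 3·sqrt(2)/4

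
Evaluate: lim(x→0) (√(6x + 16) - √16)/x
This is a standard limit.

Factor or rationalize the expression:
  lim(x→0) (√(6x + 16) - √16)/x = 3/4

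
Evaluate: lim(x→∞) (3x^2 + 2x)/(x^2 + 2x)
This is an ∞/∞ indeterminate form.

Apply L'Hôpital's rule: differentiate numerator and denominator separately.
  f(x) = 3·x^2 + 2·x   ⇒   f'(x) = 6·x + 2
  g(x) = x^2 + 2·x   ⇒   g'(x) = 2·x + 2
  lim(x→∞) f'(x)/g'(x) = lim(x→∞) (6·x + 2)/(2·x + 2)
  = 3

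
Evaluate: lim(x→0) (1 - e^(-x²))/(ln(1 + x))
This is a 0/0 indeterminate form.

Apply L'Hôpital's rule: differentiate numerator and denominator separately.
  f(x) = 1 - e^(-x^2)   ⇒   f'(x) = 2·x·e^(-x^2)
  g(x) = ln(x + 1)   ⇒   g'(x) = 1/(x + 1)
  lim(x→0) f'(x)/g'(x) = lim(x→0) (2·x·e^(-x^2))/(1/(x + 1))
  = 0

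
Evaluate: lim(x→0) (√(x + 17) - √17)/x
This is a standard limit.

Factor or rationalize the expression:
  lim(x→0) (√(x + 17) - √17)/x = sqrt(17)/34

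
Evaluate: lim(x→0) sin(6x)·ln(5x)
This is a 0·∞ indeterminate form.

Rewrite 0·∞ as a quotient (0/0 or ∞/∞ form), then apply L'Hôpital's rule:
  lim(x→0) sin(6x)·ln(5x) = 0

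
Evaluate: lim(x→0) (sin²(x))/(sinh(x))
This is a 0/0 indeterminate form.

Apply L'Hôpital's rule: differentiate numerator and denominator separately.
  f(x) = sin(x)^2   ⇒   f'(x) = 2·sin(x)·cos(x)
  g(x) = sinh(x)   ⇒   g'(x) = cosh(x)
  lim(x→0) f'(x)/g'(x) = lim(x→0) (2·sin(x)·cos(x))/(cosh(x))
  = 0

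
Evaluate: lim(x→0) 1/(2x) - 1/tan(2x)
This is an ∞-∞ indeterminate form.

Combine fractions or rationalize to convert ∞-∞ to 0/0 form:
  lim(x→0) 1/(2x) - 1/tan(2x) = 0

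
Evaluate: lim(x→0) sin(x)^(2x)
This is an exponential indeterminate form.

For exponential indeterminate forms, take the natural log:
  Let L = lim(x→0) sin(x)^(2x)
  Then ln(L) = lim(x→0) [exponent × ln(base)]
  Evaluate using L'Hôpital or standard limits, then exponentiate.
  L = 1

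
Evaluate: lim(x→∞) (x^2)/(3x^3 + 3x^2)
This is an ∞/∞ indeterminate form.

Apply L'Hôpital's rule: differentiate numerator and denominator separately.
  f(x) = x^2   ⇒   f'(x) = 2·x
  g(x) = 3·x^3 + 3·x^2   ⇒   g'(x) = 9·x^2 + 6·x
  lim(x→∞) f'(x)/g'(x) = lim(x→∞) (2·x)/(9·x^2 + 6·x)
  = 0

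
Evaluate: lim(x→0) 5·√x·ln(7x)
This is a 0·∞ indeterminate form.

Rewrite 0·∞ as a quotient (0/0 or ∞/∞ form), then apply L'Hôpital's rule:
  lim(x→0) 5·√x·ln(7x) = 0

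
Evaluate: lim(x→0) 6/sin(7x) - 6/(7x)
This is an ∞-∞ indeterminate form.

Combine fractions or rationalize to convert ∞-∞ to 0/0 form:
  lim(x→0) 6/sin(7x) - 6/(7x) = 0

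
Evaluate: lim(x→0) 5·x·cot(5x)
This is a 0·∞ indeterminate form.

Rewrite 0·∞ as a quotient (0/0 or ∞/∞ form), then apply L'Hôpital's rule:
  lim(x→0) 5·x·cot(5x) = 1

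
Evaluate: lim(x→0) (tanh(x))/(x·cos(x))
This is a 0/0 indeterminate form.

Apply L'Hôpital's rule: differentiate numerator and denominator separately.
  f(x) = tanh(x)   ⇒   f'(x) = 1 - tanh(x)^2
  g(x) = x·cos(x)   ⇒   g'(x) = -x·sin(x) + cos(x)
  lim(x→0) f'(x)/g'(x) = lim(x→0) (1 - tanh(x)^2)/(-x·sin(x) + cos(x))
  = 1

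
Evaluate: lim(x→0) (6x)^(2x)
This is an exponential indeterminate form.

For exponential indeterminate forms, take the natural log:
  Let L = lim(x→0) (6x)^(2x)
  Then ln(L) = lim(x→0) [exponent × ln(base)]
  Evaluate using L'Hôpital or standard limits, then exponentiate.
  L = 1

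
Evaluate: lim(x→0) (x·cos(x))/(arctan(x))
This is a 0/0 indeterminate form.

Apply L'Hôpital's rule: differentiate numerator and denominator separately.
  f(x) = x·cos(x)   ⇒   f'(x) = -x·sin(x) + cos(x)
  g(x) = atan(x)   ⇒   g'(x) = 1/(x^2 + 1)
  lim(x→0) f'(x)/g'(x) = lim(x→0) (-x·sin(x) + cos(x))/(1/(x^2 + 1))
  = 1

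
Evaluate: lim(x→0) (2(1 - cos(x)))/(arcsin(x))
This is a 0/0 indeterminate form.

Apply L'Hôpital's rule: differentiate numerator and denominator separately.
  f(x) = 2 - 2·cos(x)   ⇒   f'(x) = 2·sin(x)
  g(x) = asin(x)   ⇒   g'(x) = 1/sqrt(1 - x^2)
  lim(x→0) f'(x)/g'(x) = lim(x→0) (2·sin(x))/(1/sqrt(1 - x^2))
  = 0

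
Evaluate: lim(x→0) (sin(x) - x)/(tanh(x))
This is a 0/0 indeterminate form.

Apply L'Hôpital's rule: differentiate numerator and denominator separately.
  f(x) = -x + sin(x)   ⇒   f'(x) = cos(x) - 1
  g(x) = tanh(x)   ⇒   g'(x) = 1 - tanh(x)^2
  lim(x→0) f'(x)/g'(x) = lim(x→0) (cos(x) - 1)/(1 - tanh(x)^2)
  = 0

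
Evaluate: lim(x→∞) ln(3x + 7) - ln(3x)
This is an ∞-∞ indeterminate form.

Combine fractions or rationalize to convert ∞-∞ to 0/0 form:
  lim(x→∞) ln(3x + 7) - ln(3x) = 0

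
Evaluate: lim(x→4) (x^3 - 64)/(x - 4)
This is a standard limit.

Factor or rationalize the expression:
  lim(x→4) (x^3 - 64)/(x - 4) = 48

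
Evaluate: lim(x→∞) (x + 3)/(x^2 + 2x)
This is an ∞/∞ indeterminate form.

Apply L'Hôpital's rule: differentiate numerator and denominator separately.
  f(x) = x + 3   ⇒   f'(x) = 1
  g(x) = x^2 + 2·x   ⇒   g'(x) = 2·x + 2
  lim(x→∞) f'(x)/g'(x) = lim(x→∞) (1)/(2·x + 2)
  = 0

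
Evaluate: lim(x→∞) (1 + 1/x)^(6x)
This is an exponential indeterminate form.

For exponential indeterminate forms, take the natural log:
  Let L = lim(x→∞) (1 + 1/x)^(6x)
  Then ln(L) = lim(x→∞) [exponent × ln(base)]
  Evaluate using L'Hôpital or standard limits, then exponentiate.
  L = e^(6)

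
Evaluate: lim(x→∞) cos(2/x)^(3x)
This is an exponential indeterminate form.

For exponential indeterminate forms, take the natural log:
  Let L = lim(x→∞) cos(2/x)^(3x)
  Then ln(L) = lim(x→∞) [exponent × ln(base)]
  Evaluate using L'Hôpital or standard limits, then exponentiate.
  L = 1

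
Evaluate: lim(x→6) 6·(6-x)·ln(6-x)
This is a 0·∞ indeterminate form.

Rewrite 0·∞ as a quotient (0/0 or ∞/∞ form), then apply L'Hôpital's rule:
  lim(x→6) 6·(6-x)·ln(6-x) = 0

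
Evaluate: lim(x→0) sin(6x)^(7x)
This is an exponential indeterminate form.

For exponential indeterminate forms, take the natural log:
  Let L = lim(x→0) sin(6x)^(7x)
  Then ln(L) = lim(x→0) [exponent × ln(base)]
  Evaluate using L'Hôpital or standard limits, then exponentiate.
  L = 1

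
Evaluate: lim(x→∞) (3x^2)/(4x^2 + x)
This is an ∞/∞ indeterminate form.

Apply L'Hôpital's rule: differentiate numerator and denominator separately.
  f(x) = 3·x^2   ⇒   f'(x) = 6·x
  g(x) = 4·x^2 + x   ⇒   g'(x) = 8·x + 1
  lim(x→∞) f'(x)/g'(x) = lim(x→∞) (6·x)/(8·x + 1)
  = 3/4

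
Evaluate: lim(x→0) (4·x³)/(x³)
This is a 0/0 indeterminate form.

Apply L'Hôpital's rule: differentiate numerator and denominator separately.
  f(x) = 4·x^3   ⇒   f'(x) = 12·x^2
  g(x) = x^3   ⇒   g'(x) = 3·x^2
  lim(x→0) f'(x)/g'(x) = lim(x→0) (12·x^2)/(3·x^2)
  = 4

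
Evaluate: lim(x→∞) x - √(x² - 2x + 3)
This is an ∞-∞ indeterminate form.

Combine fractions or rationalize to convert ∞-∞ to 0/0 form:
  lim(x→∞) x - √(x² - 2x + 3) = 1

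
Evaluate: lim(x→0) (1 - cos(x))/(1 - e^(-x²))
This is a 0/0 indeterminate form.

Apply L'Hôpital's rule: differentiate numerator and denominator separately.
  f(x) = 1 - cos(x)   ⇒   f'(x) = sin(x)
  g(x) = 1 - e^(-x^2)   ⇒   g'(x) = 2·x·e^(-x^2)
  lim(x→0) f'(x)/g'(x) = lim(x→0) (sin(x))/(2·x·e^(-x^2))
  = 1/2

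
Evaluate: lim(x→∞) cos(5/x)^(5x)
This is an exponential indeterminate form.

For exponential indeterminate forms, take the natural log:
  Let L = lim(x→∞) cos(5/x)^(5x)
  Then ln(L) = lim(x→∞) [exponent × ln(base)]
  Evaluate using L'Hôpital or standard limits, then exponentiate.
  L = 1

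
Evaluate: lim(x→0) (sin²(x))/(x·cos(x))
This is a 0/0 indeterminate form.

Apply L'Hôpital's rule: differentiate numerator and denominator separately.
  f(x) = sin(x)^2   ⇒   f'(x) = 2·sin(x)·cos(x)
  g(x) = x·cos(x)   ⇒   g'(x) = -x·sin(x) + cos(x)
  lim(x→0) f'(x)/g'(x) = lim(x→0) (2·sin(x)·cos(x))/(-x·sin(x) + cos(x))
  = 0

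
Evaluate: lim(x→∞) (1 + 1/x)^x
This is an exponential indeterminate form.

For exponential indeterminate forms, take the natural log:
  Let L = lim(x→∞) (1 + 1/x)^x
  Then ln(L) = lim(x→∞) [exponent × ln(base)]
  Evaluate using L'Hôpital or standard limits, then exponentiate.
  L = e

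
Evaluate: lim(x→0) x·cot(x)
This is a 0·∞ indeterminate form.

Rewrite 0·∞ as a quotient (0/0 or ∞/∞ form), then apply L'Hôpital's rule:
  lim(x→0) x·cot(x) = 1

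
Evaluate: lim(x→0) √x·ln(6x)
This is a 0·∞ indeterminate form.

Rewrite 0·∞ as a quotient (0/0 or ∞/∞ form), then apply L'Hôpital's rule:
  lim(x→0) √x·ln(6x) = 0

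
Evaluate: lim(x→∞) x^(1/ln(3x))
This is an exponential indeterminate form.

For exponential indeterminate forms, take the natural log:
  Let L = lim(x→∞) x^(1/ln(3x))
  Then ln(L) = lim(x→∞) [exponent × ln(base)]
  Evaluate using L'Hôpital or standard limits, then exponentiate.
  L = e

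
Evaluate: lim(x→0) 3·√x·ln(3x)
This is a 0·∞ indeterminate form.

Rewrite 0·∞ as a quotient (0/0 or ∞/∞ form), then apply L'Hôpital's rule:
  lim(x→0) 3·√x·ln(3x) = 0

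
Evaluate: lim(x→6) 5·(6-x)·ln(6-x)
This is a 0·∞ indeterminate form.

Rewrite 0·∞ as a quotient (0/0 or ∞/∞ form), then apply L'Hôpital's rule:
  lim(x→6) 5·(6-x)·ln(6-x) = 0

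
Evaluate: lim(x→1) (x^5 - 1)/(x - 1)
This is a standard limit.

Factor or rationalize the expression:
  lim(x→1) (x^5 - 1)/(x - 1) = 5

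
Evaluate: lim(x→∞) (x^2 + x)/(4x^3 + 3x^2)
This is an ∞/∞ indeterminate form.

Apply L'Hôpital's rule: differentiate numerator and denominator separately.
  f(x) = x^2 + x   ⇒   f'(x) = 2·x + 1
  g(x) = 4·x^3 + 3·x^2   ⇒   g'(x) = 12·x^2 + 6·x
  lim(x→∞) f'(x)/g'(x) = lim(x→∞) (2·x + 1)/(12·x^2 + 6·x)
  = 0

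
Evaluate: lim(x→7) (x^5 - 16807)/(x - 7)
This is a standard limit.

Factor or rationalize the expression:
  lim(x→7) (x^5 - 16807)/(x - 7) = 12005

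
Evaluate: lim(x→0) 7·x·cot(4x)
This is a 0·∞ indeterminate form.

Rewrite 0·∞ as a quotient (0/0 or ∞/∞ form), then apply L'Hôpital's rule:
  lim(x→0) 7·x·cot(4x) = 7/4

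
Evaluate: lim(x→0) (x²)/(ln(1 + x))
This is a 0/0 indeterminate form.

Apply L'Hôpital's rule: differentiate numerator and denominator separately.
  f(x) = x^2   ⇒   f'(x) = 2·x
  g(x) = ln(x + 1)   ⇒   g'(x) = 1/(x + 1)
  lim(x→0) f'(x)/g'(x) = lim(x→0) (2·x)/(1/(x + 1))
  = 0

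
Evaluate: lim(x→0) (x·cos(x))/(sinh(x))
This is a 0/0 indeterminate form.

Apply L'Hôpital's rule: differentiate numerator and denominator separately.
  f(x) = x·cos(x)   ⇒   f'(x) = -x·sin(x) + cos(x)
  g(x) = sinh(x)   ⇒   g'(x) = cosh(x)
  lim(x→0) f'(x)/g'(x) = lim(x→0) (-x·sin(x) + cos(x))/(cosh(x))
  = 1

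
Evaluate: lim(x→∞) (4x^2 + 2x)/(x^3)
This is an ∞/∞ indeterminate form.

Apply L'Hôpital's rule: differentiate numerator and denominator separately.
  f(x) = 4·x^2 + 2·x   ⇒   f'(x) = 8·x + 2
  g(x) = x^3   ⇒   g'(x) = 3·x^2
  lim(x→∞) f'(x)/g'(x) = lim(x→∞) (8·x + 2)/(3·x^2)
  = 0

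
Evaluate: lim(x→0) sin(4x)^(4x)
This is an exponential indeterminate form.

For exponential indeterminate forms, take the natural log:
  Let L = lim(x→0) sin(4x)^(4x)
  Then ln(L) = lim(x→0) [exponent × ln(base)]
  Evaluate using L'Hôpital or standard limits, then exponentiate.
  L = 1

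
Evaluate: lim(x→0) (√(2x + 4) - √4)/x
This is a standard limit.

Factor or rationalize the expression:
  lim(x→0) (√(2x + 4) - √4)/x = 1/2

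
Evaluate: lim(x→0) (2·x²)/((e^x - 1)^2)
This is a 0/0 indeterminate form.

Apply L'Hôpital's rule: differentiate numerator and denominator separately.
  f(x) = 2·x^2   ⇒   f'(x) = 4·x
  g(x) = (e^(x) - 1)^2   ⇒   g'(x) = 2·(e^(x) - 1)·e^(x)
  lim(x→0) f'(x)/g'(x) = lim(x→0) (4·x)/(2·(e^(x) - 1)·e^(x))
  = 2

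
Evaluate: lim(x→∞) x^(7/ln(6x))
This is an exponential indeterminate form.

For exponential indeterminate forms, take the natural log:
  Let L = lim(x→∞) x^(7/ln(6x))
  Then ln(L) = lim(x→∞) [exponent × ln(base)]
  Evaluate using L'Hôpital or standard limits, then exponentiate.
  L = e^(7)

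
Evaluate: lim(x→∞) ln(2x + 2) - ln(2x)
This is an ∞-∞ indeterminate form.

Combine fractions or rationalize to convert ∞-∞ to 0/0 form:
  lim(x→∞) ln(2x + 2) - ln(2x) = 0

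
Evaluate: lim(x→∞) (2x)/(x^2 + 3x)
This is an ∞/∞ indeterminate form.

Apply L'Hôpital's rule: differentiate numerator and denominator separately.
  f(x) = 2·x   ⇒   f'(x) = 2
  g(x) = x^2 + 3·x   ⇒   g'(x) = 2·x + 3
  lim(x→∞) f'(x)/g'(x) = lim(x→∞) (2)/(2·x + 3)
  = 0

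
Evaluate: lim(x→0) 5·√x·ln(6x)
This is a 0·∞ indeterminate form.

Rewrite 0·∞ as a quotient (0/0 or ∞/∞ form), then apply L'Hôpital's rule:
  lim(x→0) 5·√x·ln(6x) = 0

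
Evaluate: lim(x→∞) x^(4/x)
This is an exponential indeterminate form.

For exponential indeterminate forms, take the natural log:
  Let L = lim(x→∞) x^(4/x)
  Then ln(L) = lim(x→∞) [exponent × ln(base)]
  Evaluate using L'Hôpital or standard limits, then exponentiate.
  L = 1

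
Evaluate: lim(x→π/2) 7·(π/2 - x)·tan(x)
This is a 0·∞ indeterminate form.

Rewrite 0·∞ as a quotient (0/0 or ∞/∞ form), then apply L'Hôpital's rule:
  lim(x→π/2) 7·(π/2 - x)·tan(x) = 7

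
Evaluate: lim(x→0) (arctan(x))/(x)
This is a 0/0 indeterminate form.

Apply L'Hôpital's rule: differentiate numerator and denominator separately.
  f(x) = atan(x)   ⇒   f'(x) = 1/(x^2 + 1)
  g(x) = x   ⇒   g'(x) = 1
  lim(x→0) f'(x)/g'(x) = lim(x→0) (1/(x^2 + 1))/(1)
  = 1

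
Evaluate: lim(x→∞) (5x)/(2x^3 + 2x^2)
This is an ∞/∞ indeterminate form.

Apply L'Hôpital's rule: differentiate numerator and denominator separately.
  f(x) = 5·x   ⇒   f'(x) = 5
  g(x) = 2·x^3 + 2·x^2   ⇒   g'(x) = 6·x^2 + 4·x
  lim(x→∞) f'(x)/g'(x) = lim(x→∞) (5)/(6·x^2 + 4·x)
  = 0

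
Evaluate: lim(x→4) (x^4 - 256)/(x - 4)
This is a standard limit.

Factor or rationalize the expression:
  lim(x→4) (x^4 - 256)/(x - 4) = 256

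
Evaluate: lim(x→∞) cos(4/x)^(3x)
This is an exponential indeterminate form.

For exponential indeterminate forms, take the natural log:
  Let L = lim(x→∞) cos(4/x)^(3x)
  Then ln(L) = lim(x→∞) [exponent × ln(base)]
  Evaluate using L'Hôpital or standard limits, then exponentiate.
  L = 1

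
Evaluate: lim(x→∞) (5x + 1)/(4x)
This is an ∞/∞ indeterminate form.

Apply L'Hôpital's rule: differentiate numerator and denominator separately.
  f(x) = 5·x + 1   ⇒   f'(x) = 5
  g(x) = 4·x   ⇒   g'(x) = 4
  lim(x→∞) f'(x)/g'(x) = lim(x→∞) (5)/(4)
  = 5/4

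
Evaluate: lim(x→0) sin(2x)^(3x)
This is an exponential indeterminate form.

For exponential indeterminate forms, take the natural log:
  Let L = lim(x→0) sin(2x)^(3x)
  Then ln(L) = lim(x→0) [exponent × ln(base)]
  Evaluate using L'Hôpital or standard limits, then exponentiate.
  L = 1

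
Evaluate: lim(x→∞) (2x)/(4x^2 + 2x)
This is an ∞/∞ indeterminate form.

Apply L'Hôpital's rule: differentiate numerator and denominator separately.
  f(x) = 2·x   ⇒   f'(x) = 2
  g(x) = 4·x^2 + 2·x   ⇒   g'(x) = 8·x + 2
  lim(x→∞) f'(x)/g'(x) = lim(x→∞) (2)/(8·x + 2)
  = 0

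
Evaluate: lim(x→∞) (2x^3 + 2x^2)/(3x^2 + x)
This is an ∞/∞ indeterminate form.

Apply L'Hôpital's rule: differentiate numerator and denominator separately.
  f(x) = 2·x^3 + 2·x^2   ⇒   f'(x) = 6·x^2 + 4·x
  g(x) = 3·x^2 + x   ⇒   g'(x) = 6·x + 1
  lim(x→∞) f'(x)/g'(x) = lim(x→∞) (6·x^2 + 4·x)/(6·x + 1)
  = ∞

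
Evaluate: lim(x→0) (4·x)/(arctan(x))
This is a 0/0 indeterminate form.

Apply L'Hôpital's rule: differentiate numerator and denominator separately.
  f(x) = 4·x   ⇒   f'(x) = 4
  g(x) = atan(x)   ⇒   g'(x) = 1/(x^2 + 1)
  lim(x→0) f'(x)/g'(x) = lim(x→0) (4)/(1/(x^2 + 1))
  = 4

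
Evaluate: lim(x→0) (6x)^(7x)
This is an exponential indeterminate form.

For exponential indeterminate forms, take the natural log:
  Let L = lim(x→0) (6x)^(7x)
  Then ln(L) = lim(x→0) [exponent × ln(base)]
  Evaluate using L'Hôpital or standard limits, then exponentiate.
  L = 1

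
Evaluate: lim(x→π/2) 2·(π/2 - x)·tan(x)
This is a 0·∞ indeterminate form.

Rewrite 0·∞ as a quotient (0/0 or ∞/∞ form), then apply L'Hôpital's rule:
  lim(x→π/2) 2·(π/2 - x)·tan(x) = 2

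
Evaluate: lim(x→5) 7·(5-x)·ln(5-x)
This is a 0·∞ indeterminate form.

Rewrite 0·∞ as a quotient (0/0 or ∞/∞ form), then apply L'Hôpital's rule:
  lim(x→5) 7·(5-x)·ln(5-x) = 0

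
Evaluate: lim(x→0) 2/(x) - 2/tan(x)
This is an ∞-∞ indeterminate form.

Combine fractions or rationalize to convert ∞-∞ to 0/0 form:
  lim(x→0) 2/(x) - 2/tan(x) = 0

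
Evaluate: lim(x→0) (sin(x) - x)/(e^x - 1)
This is a 0/0 indeterminate form.

Apply L'Hôpital's rule: differentiate numerator and denominator separately.
  f(x) = -x + sin(x)   ⇒   f'(x) = cos(x) - 1
  g(x) = e^(x) - 1   ⇒   g'(x) = e^(x)
  lim(x→0) f'(x)/g'(x) = lim(x→0) (cos(x) - 1)/(e^(x))
  = 0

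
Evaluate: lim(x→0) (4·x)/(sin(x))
This is a 0/0 indeterminate form.

Apply L'Hôpital's rule: differentiate numerator and denominator separately.
  f(x) = 4·x   ⇒   f'(x) = 4
  g(x) = sin(x)   ⇒   g'(x) = cos(x)
  lim(x→0) f'(x)/g'(x) = lim(x→0) (4)/(cos(x))
  = 4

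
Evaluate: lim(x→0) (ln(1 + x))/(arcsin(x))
This is a 0/0 indeterminate form.

Apply L'Hôpital's rule: differentiate numerator and denominator separately.
  f(x) = ln(x + 1)   ⇒   f'(x) = 1/(x + 1)
  g(x) = asin(x)   ⇒   g'(x) = 1/sqrt(1 - x^2)
  lim(x→0) f'(x)/g'(x) = lim(x→0) (1/(x + 1))/(1/sqrt(1 - x^2))
  = 1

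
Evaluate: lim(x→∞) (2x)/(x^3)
This is an ∞/∞ indeterminate form.

Apply L'Hôpital's rule: differentiate numerator and denominator separately.
  f(x) = 2·x   ⇒   f'(x) = 2
  g(x) = x^3   ⇒   g'(x) = 3·x^2
  lim(x→∞) f'(x)/g'(x) = lim(x→∞) (2)/(3·x^2)
  = 0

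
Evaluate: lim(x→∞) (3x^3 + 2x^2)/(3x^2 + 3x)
This is an ∞/∞ indeterminate form.

Apply L'Hôpital's rule: differentiate numerator and denominator separately.
  f(x) = 3·x^3 + 2·x^2   ⇒   f'(x) = 9·x^2 + 4·x
  g(x) = 3·x^2 + 3·x   ⇒   g'(x) = 6·x + 3
  lim(x→∞) f'(x)/g'(x) = lim(x→∞) (9·x^2 + 4·x)/(6·x + 3)
  = ∞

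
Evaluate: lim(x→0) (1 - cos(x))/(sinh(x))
This is a 0/0 indeterminate form.

Apply L'Hôpital's rule: differentiate numerator and denominator separately.
  f(x) = 1 - cos(x)   ⇒   f'(x) = sin(x)
  g(x) = sinh(x)   ⇒   g'(x) = cosh(x)
  lim(x→0) f'(x)/g'(x) = lim(x→0) (sin(x))/(cosh(x))
  = 0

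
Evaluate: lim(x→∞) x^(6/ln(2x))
This is an exponential indeterminate form.

For exponential indeterminate forms, take the natural log:
  Let L = lim(x→∞) x^(6/ln(2x))
  Then ln(L) = lim(x→∞) [exponent × ln(base)]
  Evaluate using L'Hôpital or standard limits, then exponentiate.
  L = e^(6)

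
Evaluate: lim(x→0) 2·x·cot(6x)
This is a 0·∞ indeterminate form.

Rewrite 0·∞ as a quotient (0/0 or ∞/∞ form), then apply L'Hôpital's rule:
  lim(x→0) 2·x·cot(6x) = 1/3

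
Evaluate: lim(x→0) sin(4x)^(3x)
This is an exponential indeterminate form.

For exponential indeterminate forms, take the natural log:
  Let L = lim(x→0) sin(4x)^(3x)
  Then ln(L) = lim(x→0) [exponent × ln(base)]
  Evaluate using L'Hôpital or standard limits, then exponentiate.
  L = 1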